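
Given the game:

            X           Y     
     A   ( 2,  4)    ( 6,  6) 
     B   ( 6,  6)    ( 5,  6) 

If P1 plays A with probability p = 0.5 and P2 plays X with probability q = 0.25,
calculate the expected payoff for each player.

E[P1] = 5.125, E[P2] = 5.75

Work:
E[P1] = p·q·π₁(A,X) + p·(1-q)·π₁(A,Y) + (1-p)·q·π₁(B,X) + (1-p)·(1-q)·π₁(B,Y)
= 0.5·0.25·2 + 0.5·0.75·6 + 0.5·0.25·6 + 0.5·0.75·5
= 5.125

E[P2] = 5.75 (similar calculation)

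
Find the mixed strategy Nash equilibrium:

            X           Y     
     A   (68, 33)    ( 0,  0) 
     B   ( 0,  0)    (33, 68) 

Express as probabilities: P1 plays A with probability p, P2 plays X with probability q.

p = 0.6733, q = 0.3267

Work:
Find probabilities that make opponent indifferent:
P2 chooses q to make P1 indifferent between A and B
P1 chooses p to make P2 indifferent between X and Y
Mixed NE: P1 plays (A: 0.6733, B: 0.3267), P2 plays (X: 0.3267, Y: 0.6733)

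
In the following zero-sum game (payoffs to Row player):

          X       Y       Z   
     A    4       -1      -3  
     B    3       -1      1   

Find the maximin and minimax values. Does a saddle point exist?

Maximin = -1, Minimax = -1, Saddle: True

Work:
Row minimums: [-3, -1] → maximin = -1
Column maximums: [4, -1, 1] → minimax = -1
Saddle point exists! Game value = -1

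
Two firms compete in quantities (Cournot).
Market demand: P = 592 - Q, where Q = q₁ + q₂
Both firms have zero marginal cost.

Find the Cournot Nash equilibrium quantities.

q₁* = q₂* = 197.33; P* = 197.33

Work:
Profit: π_i = P·q_i = (a - q_i - q_j)·q_i
FOC: ∂π_i/∂q_i = a - 2q_i - q_j = 0
Reaction function: q_i = (592 - q_j)/2
Symmetry: q* = 592/3 = 197.33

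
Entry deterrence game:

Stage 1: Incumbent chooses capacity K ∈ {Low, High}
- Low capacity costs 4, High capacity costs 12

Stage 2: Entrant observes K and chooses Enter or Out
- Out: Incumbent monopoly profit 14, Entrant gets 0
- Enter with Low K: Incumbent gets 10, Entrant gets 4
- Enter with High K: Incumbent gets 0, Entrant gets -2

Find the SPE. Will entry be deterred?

SPE: (Low, Enter|Low, Out|High); Entry not deterred. Incumbent net profit = 6, Entrant gets 4

Work:
After Low K: Entrant enters (4 > 0)
After High K: Entrant stays out (-2 < 0)
Incumbent: Low → 10−4=6, High → 14−12=2
Incumbent chooses Low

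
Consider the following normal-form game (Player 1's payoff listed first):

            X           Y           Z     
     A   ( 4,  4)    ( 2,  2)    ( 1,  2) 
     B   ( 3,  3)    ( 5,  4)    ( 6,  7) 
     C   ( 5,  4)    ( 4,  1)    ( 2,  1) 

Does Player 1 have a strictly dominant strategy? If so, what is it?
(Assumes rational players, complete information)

No strictly dominant strategy exists for Player 1

Work:
A strategy strictly dominates another if it gives a strictly higher payoff against every opponent action. Compare each pair of P1's strategies column-by-column:
  A vs B: [4 vs 3, 2 vs 5, 1 vs 6] → A does not strictly dominate B (column Y: 2 ≤ 5)
  A vs C: [4 vs 5, 2 vs 4, 1 vs 2] → A does not strictly dominate C (column X: 4 ≤ 5)
  B vs A: [3 vs 4, 5 vs 2, 6 vs 1] → B does not strictly dominate A (column X: 3 ≤ 4)
  B vs C: [3 vs 5, 5 vs 4, 6 vs 2] → B does not strictly dominate C (column X: 3 ≤ 5)
  C vs A: [5 vs 4, 4 vs 2, 2 vs 1] → C strictly dominates A
  C vs B: [5 vs 3, 4 vs 5, 2 vs 6] → C does not strictly dominate B (column Y: 4 ≤ 5)
No single strategy strictly dominates all others → no strictly dominant strategy.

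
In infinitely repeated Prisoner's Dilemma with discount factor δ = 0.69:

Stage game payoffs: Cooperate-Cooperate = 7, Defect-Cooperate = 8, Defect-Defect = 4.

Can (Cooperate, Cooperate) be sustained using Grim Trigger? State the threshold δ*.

δ* = 0.25; since δ = 0.69 ≥ 0.25, cooperation can be sustained

Work:
For Grim Trigger:
Cooperate forever: 7/(1-δ)
Defect then punished: 8 + 4·δ/(1-δ)
Need: 7/(1-δ) ≥ 8 + 4·δ/(1-δ)
Solving: δ ≥ (T-R)/(T-P) = (8-7)/(8-4) = 0.25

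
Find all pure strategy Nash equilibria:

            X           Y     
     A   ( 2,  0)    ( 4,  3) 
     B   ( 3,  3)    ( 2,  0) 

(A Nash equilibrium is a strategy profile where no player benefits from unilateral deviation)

Nash equilibrium: (A, Y), (B, X)

Work:
Best responses:
  P1 vs X: payoffs [2, 3] → best response B (payoff 3)
  P1 vs Y: payoffs [4, 2] → best response A (payoff 4)
  P2 vs A: payoffs [0, 3] → best response Y (payoff 3)
  P2 vs B: payoffs [3, 0] → best response X (payoff 3)
Mutual best responses: (A,Y), (B,X) → Nash equilibria.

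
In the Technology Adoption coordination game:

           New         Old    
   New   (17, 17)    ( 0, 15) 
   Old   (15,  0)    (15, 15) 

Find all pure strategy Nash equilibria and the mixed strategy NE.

Pure NE: (New, New) and (Old, Old); Mixed NE: p = 0.8824, q = 0.8824

Work:
Check pure NE:
(New, New): (17, 17) - no unilateral deviation beneficial
(Old, Old): (15, 15) - no unilateral deviation beneficial
Mixed NE: P1 plays New with p = 0.8824, P2 plays New with q = 0.8824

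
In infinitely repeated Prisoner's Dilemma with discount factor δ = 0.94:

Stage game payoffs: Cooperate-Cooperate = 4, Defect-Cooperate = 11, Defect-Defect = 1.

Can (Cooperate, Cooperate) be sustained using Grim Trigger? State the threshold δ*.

δ* = 0.7; since δ = 0.94 ≥ 0.7, cooperation can be sustained

Work:
For Grim Trigger:
Cooperate forever: 4/(1-δ)
Defect then punished: 11 + 1·δ/(1-δ)
Need: 4/(1-δ) ≥ 11 + 1·δ/(1-δ)
Solving: δ ≥ (T-R)/(T-P) = (11-4)/(11-1) = 0.7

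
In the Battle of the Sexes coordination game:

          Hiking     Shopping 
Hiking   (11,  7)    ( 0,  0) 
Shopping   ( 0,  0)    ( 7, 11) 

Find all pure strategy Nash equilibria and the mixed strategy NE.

Pure NE: (Hiking, Hiking) and (Shopping, Shopping); Mixed NE: p = 0.6111, q = 0.3889

Work:
Check pure NE:
(Hiking, Hiking): (11, 7) - no unilateral deviation beneficial
(Shopping, Shopping): (7, 11) - no unilateral deviation beneficial
Mixed NE: P1 plays Hiking with p = 0.6111, P2 plays Hiking with q = 0.3889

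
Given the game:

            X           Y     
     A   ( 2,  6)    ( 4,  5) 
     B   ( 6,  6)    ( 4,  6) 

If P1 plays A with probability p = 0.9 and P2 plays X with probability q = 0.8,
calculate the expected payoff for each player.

E[P1] = 2.72, E[P2] = 5.82

Work:
E[P1] = p·q·π₁(A,X) + p·(1-q)·π₁(A,Y) + (1-p)·q·π₁(B,X) + (1-p)·(1-q)·π₁(B,Y)
= 0.9·0.8·2 + 0.9·0.2·4 + 0.1·0.8·6 + 0.1·0.2·4
= 2.72

E[P2] = 5.82 (similar calculation)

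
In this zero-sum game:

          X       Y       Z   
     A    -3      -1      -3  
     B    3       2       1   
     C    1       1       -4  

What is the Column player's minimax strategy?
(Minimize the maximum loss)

Column should play Z, value = 1

Work:
Column player minimizes Row's maximum payoff:
Column X: max payoff to Row = 3
Column Y: max payoff to Row = 2
Column Z: max payoff to Row = 1
Minimum is 1, achieved by column Z.
Minimax strategy: Z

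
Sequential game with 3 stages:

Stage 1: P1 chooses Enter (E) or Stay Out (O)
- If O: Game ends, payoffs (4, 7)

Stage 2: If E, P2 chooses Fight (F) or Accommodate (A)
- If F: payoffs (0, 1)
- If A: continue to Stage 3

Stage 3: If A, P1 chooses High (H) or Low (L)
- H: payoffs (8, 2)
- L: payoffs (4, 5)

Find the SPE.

SPE: (E, A, H); Outcome (8, 2)

Work:
Stage 3: P1 chooses H (8 vs 4)
Stage 2: P2: F->1, A->2 (anticipating H). Choose A
Stage 1: P1: O->4, E->8 (anticipating A, H). Choose E
SPE path: E -> A -> H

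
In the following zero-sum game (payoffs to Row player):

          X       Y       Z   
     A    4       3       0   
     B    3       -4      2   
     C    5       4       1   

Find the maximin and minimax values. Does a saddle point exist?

Maximin = 1, Minimax = 2, Saddle: False

Work:
Row minimums: [0, -4, 1] → maximin = 1
Column maximums: [5, 4, 2] → minimax = 2
No saddle point (maximin ≠ minimax). Mixed strategy needed.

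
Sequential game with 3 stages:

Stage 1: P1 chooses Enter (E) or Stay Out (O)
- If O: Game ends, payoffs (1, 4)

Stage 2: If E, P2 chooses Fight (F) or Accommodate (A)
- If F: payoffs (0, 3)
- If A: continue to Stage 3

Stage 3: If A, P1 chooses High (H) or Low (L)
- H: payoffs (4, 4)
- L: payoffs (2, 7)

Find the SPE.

SPE: (E, A, H); Outcome (4, 4)

Work:
Stage 3: P1 chooses H (4 vs 2)
Stage 2: P2: F->3, A->4 (anticipating H). Choose A
Stage 1: P1: O->1, E->4 (anticipating A, H). Choose E
SPE path: E -> A -> H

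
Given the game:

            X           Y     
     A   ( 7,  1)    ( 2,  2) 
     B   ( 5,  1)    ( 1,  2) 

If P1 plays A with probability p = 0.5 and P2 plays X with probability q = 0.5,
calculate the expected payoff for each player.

E[P1] = 3.75, E[P2] = 1.5

Work:
E[P1] = p·q·π₁(A,X) + p·(1-q)·π₁(A,Y) + (1-p)·q·π₁(B,X) + (1-p)·(1-q)·π₁(B,Y)
= 0.5·0.5·7 + 0.5·0.5·2 + 0.5·0.5·5 + 0.5·0.5·1
= 3.75

E[P2] = 1.5 (similar calculation)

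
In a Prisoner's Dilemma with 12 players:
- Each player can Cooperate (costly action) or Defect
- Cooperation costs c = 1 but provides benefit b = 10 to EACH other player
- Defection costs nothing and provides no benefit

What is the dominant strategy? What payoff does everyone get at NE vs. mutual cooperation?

Dominant: Defect; NE payoff = 0; Coop payoff = 109

Work:
Defect dominates (saves cost c = 1, benefit to others is external)
NE: All defect → everyone gets 0
If all cooperate: each receives (11)×10 - 1 = 109
Social dilemma: 109 > 0 but NE gives 0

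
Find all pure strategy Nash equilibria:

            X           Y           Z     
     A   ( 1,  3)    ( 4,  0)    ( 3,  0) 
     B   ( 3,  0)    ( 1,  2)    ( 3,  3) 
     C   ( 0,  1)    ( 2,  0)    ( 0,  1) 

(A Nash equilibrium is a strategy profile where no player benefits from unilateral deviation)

Nash equilibrium: (B, Z)

Work:
Best responses:
  P1 vs X: payoffs [1, 3, 0] → best response B (payoff 3)
  P1 vs Y: payoffs [4, 1, 2] → best response A (payoff 4)
  P1 vs Z: payoffs [3, 3, 0] → best response A/B (payoff 3)
  P2 vs A: payoffs [3, 0, 0] → best response X (payoff 3)
  P2 vs B: payoffs [0, 2, 3] → best response Z (payoff 3)
  P2 vs C: payoffs [1, 0, 1] → best response X/Z (payoff 1)
Mutual best responses: (B,Z) → Nash equilibria.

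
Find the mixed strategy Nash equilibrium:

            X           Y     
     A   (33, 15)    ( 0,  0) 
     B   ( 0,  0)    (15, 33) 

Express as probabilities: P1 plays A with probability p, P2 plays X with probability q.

p = 0.6875, q = 0.3125

Work:
Find probabilities that make opponent indifferent:
P2 chooses q to make P1 indifferent between A and B
P1 chooses p to make P2 indifferent between X and Y
Mixed NE: P1 plays (A: 0.6875, B: 0.3125), P2 plays (X: 0.3125, Y: 0.6875)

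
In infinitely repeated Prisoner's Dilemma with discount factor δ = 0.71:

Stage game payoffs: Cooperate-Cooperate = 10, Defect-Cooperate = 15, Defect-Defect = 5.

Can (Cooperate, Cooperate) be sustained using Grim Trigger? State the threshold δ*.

δ* = 0.5; since δ = 0.71 ≥ 0.5, cooperation can be sustained

Work:
For Grim Trigger:
Cooperate forever: 10/(1-δ)
Defect then punished: 15 + 5·δ/(1-δ)
Need: 10/(1-δ) ≥ 15 + 5·δ/(1-δ)
Solving: δ ≥ (T-R)/(T-P) = (15-10)/(15-5) = 0.5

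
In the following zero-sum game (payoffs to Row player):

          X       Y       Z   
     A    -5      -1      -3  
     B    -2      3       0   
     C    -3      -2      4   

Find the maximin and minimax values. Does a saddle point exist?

Maximin = -2, Minimax = -2, Saddle: True

Work:
Row minimums: [-5, -2, -3] → maximin = -2
Column maximums: [-2, 3, 4] → minimax = -2
Saddle point exists! Game value = -2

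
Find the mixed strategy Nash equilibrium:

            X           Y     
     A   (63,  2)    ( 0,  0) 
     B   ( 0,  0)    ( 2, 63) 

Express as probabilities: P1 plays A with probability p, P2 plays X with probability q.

p = 0.9692, q = 0.0308

Work:
Find probabilities that make opponent indifferent:
P2 chooses q to make P1 indifferent between A and B
P1 chooses p to make P2 indifferent between X and Y
Mixed NE: P1 plays (A: 0.9692, B: 0.0308), P2 plays (X: 0.0308, Y: 0.9692)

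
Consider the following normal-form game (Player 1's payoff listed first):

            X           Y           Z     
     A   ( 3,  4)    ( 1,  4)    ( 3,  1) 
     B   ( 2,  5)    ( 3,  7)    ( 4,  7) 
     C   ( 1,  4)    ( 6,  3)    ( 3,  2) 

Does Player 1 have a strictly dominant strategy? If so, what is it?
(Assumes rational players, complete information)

No strictly dominant strategy exists for Player 1

Work:
A strategy strictly dominates another if it gives a strictly higher payoff against every opponent action. Compare each pair of P1's strategies column-by-column:
  A vs B: [3 vs 2, 1 vs 3, 3 vs 4] → A does not strictly dominate B (column Y: 1 ≤ 3)
  A vs C: [3 vs 1, 1 vs 6, 3 vs 3] → A does not strictly dominate C (column Y: 1 ≤ 6)
  B vs A: [2 vs 3, 3 vs 1, 4 vs 3] → B does not strictly dominate A (column X: 2 ≤ 3)
  B vs C: [2 vs 1, 3 vs 6, 4 vs 3] → B does not strictly dominate C (column Y: 3 ≤ 6)
  C vs A: [1 vs 3, 6 vs 1, 3 vs 3] → C does not strictly dominate A (column X: 1 ≤ 3)
  C vs B: [1 vs 2, 6 vs 3, 3 vs 4] → C does not strictly dominate B (column X: 1 ≤ 2)
No single strategy strictly dominates all others → no strictly dominant strategy.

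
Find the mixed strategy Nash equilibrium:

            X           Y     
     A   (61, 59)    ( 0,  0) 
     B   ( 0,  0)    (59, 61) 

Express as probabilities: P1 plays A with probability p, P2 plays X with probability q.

p = 0.5083, q = 0.4917

Work:
Find probabilities that make opponent indifferent:
P2 chooses q to make P1 indifferent between A and B
P1 chooses p to make P2 indifferent between X and Y
Mixed NE: P1 plays (A: 0.5083, B: 0.4917), P2 plays (X: 0.4917, Y: 0.5083)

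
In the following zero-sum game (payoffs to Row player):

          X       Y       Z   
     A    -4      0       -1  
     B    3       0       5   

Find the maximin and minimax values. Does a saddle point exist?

Maximin = 0, Minimax = 0, Saddle: True

Work:
Row minimums: [-4, 0] → maximin = 0
Column maximums: [3, 0, 5] → minimax = 0
Saddle point exists! Game value = 0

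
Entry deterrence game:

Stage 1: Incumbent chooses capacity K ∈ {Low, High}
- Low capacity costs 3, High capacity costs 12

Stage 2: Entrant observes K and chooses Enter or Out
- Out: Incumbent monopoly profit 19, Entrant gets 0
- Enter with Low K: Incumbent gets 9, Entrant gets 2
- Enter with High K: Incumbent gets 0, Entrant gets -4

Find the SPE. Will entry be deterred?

SPE: (High, Enter|Low, Out|High); Entry deterred. Incumbent net profit = 7

Work:
After Low K: Entrant enters (2 > 0)
After High K: Entrant stays out (-4 < 0)
Incumbent: Low → 9−3=6, High → 19−12=7
Incumbent chooses High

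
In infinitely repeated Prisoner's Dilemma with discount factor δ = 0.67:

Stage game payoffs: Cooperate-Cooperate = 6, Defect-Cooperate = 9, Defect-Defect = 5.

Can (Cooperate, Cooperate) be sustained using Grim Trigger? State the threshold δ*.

δ* = 0.75; since δ = 0.67 < 0.75, cooperation cannot be sustained

Work:
For Grim Trigger:
Cooperate forever: 6/(1-δ)
Defect then punished: 9 + 5·δ/(1-δ)
Need: 6/(1-δ) ≥ 9 + 5·δ/(1-δ)
Solving: δ ≥ (T-R)/(T-P) = (9-6)/(9-5) = 0.75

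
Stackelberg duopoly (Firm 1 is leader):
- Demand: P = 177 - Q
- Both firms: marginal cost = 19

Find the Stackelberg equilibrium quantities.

q₁* (leader) = 79.0, q₂* (follower) = 39.5

Work:
Follower's reaction: q₂ = (a - c - q₁)/2
Leader substitutes: π₁ = q₁·(a - q₁ - (a-c-q₁)/2 - c)
FOC: q₁* = (177 - 19)/2 = 79.00
Then: q₂* = (177 - 19 - 79.0)/2 = 39.50
Leader has first-mover advantage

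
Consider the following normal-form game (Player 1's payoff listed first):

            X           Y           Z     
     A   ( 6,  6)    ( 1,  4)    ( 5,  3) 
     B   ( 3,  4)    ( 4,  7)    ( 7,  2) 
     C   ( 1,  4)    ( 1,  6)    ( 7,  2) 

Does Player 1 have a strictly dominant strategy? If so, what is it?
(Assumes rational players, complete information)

No strictly dominant strategy exists for Player 1

Work:
A strategy strictly dominates another if it gives a strictly higher payoff against every opponent action. Compare each pair of P1's strategies column-by-column:
  A vs B: [6 vs 3, 1 vs 4, 5 vs 7] → A does not strictly dominate B (column Y: 1 ≤ 4)
  A vs C: [6 vs 1, 1 vs 1, 5 vs 7] → A does not strictly dominate C (column Y: 1 ≤ 1)
  B vs A: [3 vs 6, 4 vs 1, 7 vs 5] → B does not strictly dominate A (column X: 3 ≤ 6)
  B vs C: [3 vs 1, 4 vs 1, 7 vs 7] → B does not strictly dominate C (column Z: 7 ≤ 7)
  C vs A: [1 vs 6, 1 vs 1, 7 vs 5] → C does not strictly dominate A (column X: 1 ≤ 6)
  C vs B: [1 vs 3, 1 vs 4, 7 vs 7] → C does not strictly dominate B (column X: 1 ≤ 3)
No single strategy strictly dominates all others → no strictly dominant strategy.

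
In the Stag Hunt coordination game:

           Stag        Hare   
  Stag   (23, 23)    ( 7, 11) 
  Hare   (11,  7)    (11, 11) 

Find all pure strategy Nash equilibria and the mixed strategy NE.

Pure NE: (Stag, Stag) and (Hare, Hare); Mixed NE: p = 0.25, q = 0.25

Work:
Check pure NE:
(Stag, Stag): (23, 23) - no unilateral deviation beneficial
(Hare, Hare): (11, 11) - no unilateral deviation beneficial
Mixed NE: P1 plays Stag with p = 0.25, P2 plays Stag with q = 0.25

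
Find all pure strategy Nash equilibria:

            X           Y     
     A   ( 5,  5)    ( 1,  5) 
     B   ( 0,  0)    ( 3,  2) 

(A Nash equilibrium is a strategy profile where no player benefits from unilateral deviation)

Nash equilibrium: (A, X), (B, Y)

Work:
Best responses:
  P1 vs X: payoffs [5, 0] → best response A (payoff 5)
  P1 vs Y: payoffs [1, 3] → best response B (payoff 3)
  P2 vs A: payoffs [5, 5] → best response X/Y (payoff 5)
  P2 vs B: payoffs [0, 2] → best response Y (payoff 2)
Mutual best responses: (A,X), (B,Y) → Nash equilibria.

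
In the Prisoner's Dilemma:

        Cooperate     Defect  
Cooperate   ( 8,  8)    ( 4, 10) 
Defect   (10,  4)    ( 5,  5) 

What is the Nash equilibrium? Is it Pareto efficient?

(Defect, Defect) is NE; not Pareto efficient

Work:
Defect dominates Cooperate for both players:
If P2 cooperates: Defect (10) > Cooperate (8)
If P2 defects: Defect (5) > Cooperate (4)
NE: (Defect, Defect) with payoff (5, 5)
But (Cooperate, Cooperate) = (8, 8) Pareto dominates (5, 5)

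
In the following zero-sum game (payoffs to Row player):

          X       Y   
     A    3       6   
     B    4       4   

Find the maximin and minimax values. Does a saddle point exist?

Maximin = 4, Minimax = 4, Saddle: True

Work:
Row minimums: [3, 4] → maximin = 4
Column maximums: [4, 6] → minimax = 4
Saddle point exists! Game value = 4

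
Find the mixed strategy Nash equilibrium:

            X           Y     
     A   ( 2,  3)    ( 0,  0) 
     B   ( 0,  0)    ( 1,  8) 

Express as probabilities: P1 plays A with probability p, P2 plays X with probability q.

p = 0.7273, q = 0.3333

Work:
Find probabilities that make opponent indifferent:
P2 chooses q to make P1 indifferent between A and B
P1 chooses p to make P2 indifferent between X and Y
Mixed NE: P1 plays (A: 0.7273, B: 0.2727), P2 plays (X: 0.3333, Y: 0.6667)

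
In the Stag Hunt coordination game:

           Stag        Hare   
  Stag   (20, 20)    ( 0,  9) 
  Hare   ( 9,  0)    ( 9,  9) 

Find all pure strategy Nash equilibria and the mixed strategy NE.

Pure NE: (Stag, Stag) and (Hare, Hare); Mixed NE: p = 0.45, q = 0.45

Work:
Check pure NE:
(Stag, Stag): (20, 20) - no unilateral deviation beneficial
(Hare, Hare): (9, 9) - no unilateral deviation beneficial
Mixed NE: P1 plays Stag with p = 0.45, P2 plays Stag with q = 0.45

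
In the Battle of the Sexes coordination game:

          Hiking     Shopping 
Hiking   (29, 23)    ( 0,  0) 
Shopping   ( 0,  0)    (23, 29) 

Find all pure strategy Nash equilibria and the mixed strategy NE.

Pure NE: (Hiking, Hiking) and (Shopping, Shopping); Mixed NE: p = 0.5577, q = 0.4423

Work:
Check pure NE:
(Hiking, Hiking): (29, 23) - no unilateral deviation beneficial
(Shopping, Shopping): (23, 29) - no unilateral deviation beneficial
Mixed NE: P1 plays Hiking with p = 0.5577, P2 plays Hiking with q = 0.4423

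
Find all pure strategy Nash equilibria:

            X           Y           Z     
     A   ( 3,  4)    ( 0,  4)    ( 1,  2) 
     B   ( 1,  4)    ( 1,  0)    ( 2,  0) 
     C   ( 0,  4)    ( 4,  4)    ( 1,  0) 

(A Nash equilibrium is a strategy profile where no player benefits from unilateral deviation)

Nash equilibrium: (A, X), (C, Y)

Work:
Best responses:
  P1 vs X: payoffs [3, 1, 0] → best response A (payoff 3)
  P1 vs Y: payoffs [0, 1, 4] → best response C (payoff 4)
  P1 vs Z: payoffs [1, 2, 1] → best response B (payoff 2)
  P2 vs A: payoffs [4, 4, 2] → best response X/Y (payoff 4)
  P2 vs B: payoffs [4, 0, 0] → best response X (payoff 4)
  P2 vs C: payoffs [4, 4, 0] → best response X/Y (payoff 4)
Mutual best responses: (A,X), (C,Y) → Nash equilibria.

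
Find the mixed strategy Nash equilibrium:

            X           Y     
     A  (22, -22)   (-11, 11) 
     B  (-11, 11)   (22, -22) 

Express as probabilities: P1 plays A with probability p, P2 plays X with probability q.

p = 0.5, q = 0.5

Work:
Find probabilities that make opponent indifferent:
P2 chooses q to make P1 indifferent between A and B
P1 chooses p to make P2 indifferent between X and Y
Mixed NE: P1 plays (A: 0.5, B: 0.5), P2 plays (X: 0.5, Y: 0.5)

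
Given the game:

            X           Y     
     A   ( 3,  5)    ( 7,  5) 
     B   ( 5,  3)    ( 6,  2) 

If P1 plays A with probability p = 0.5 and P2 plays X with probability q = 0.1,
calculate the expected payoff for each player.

E[P1] = 6.25, E[P2] = 3.55

Work:
E[P1] = p·q·π₁(A,X) + p·(1-q)·π₁(A,Y) + (1-p)·q·π₁(B,X) + (1-p)·(1-q)·π₁(B,Y)
= 0.5·0.1·3 + 0.5·0.9·7 + 0.5·0.1·5 + 0.5·0.9·6
= 6.25

E[P2] = 3.55 (similar calculation)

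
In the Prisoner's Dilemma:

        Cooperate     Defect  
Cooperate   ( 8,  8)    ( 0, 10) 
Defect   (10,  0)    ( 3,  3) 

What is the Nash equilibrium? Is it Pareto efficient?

(Defect, Defect) is NE; not Pareto efficient

Work:
Defect dominates Cooperate for both players:
If P2 cooperates: Defect (10) > Cooperate (8)
If P2 defects: Defect (3) > Cooperate (0)
NE: (Defect, Defect) with payoff (3, 3)
But (Cooperate, Cooperate) = (8, 8) Pareto dominates (3, 3)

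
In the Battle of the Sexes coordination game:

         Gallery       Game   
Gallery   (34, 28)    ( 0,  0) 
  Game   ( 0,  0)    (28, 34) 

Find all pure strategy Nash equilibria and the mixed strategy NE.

Pure NE: (Gallery, Gallery) and (Game, Game); Mixed NE: p = 0.5484, q = 0.4516

Work:
Check pure NE:
(Gallery, Gallery): (34, 28) - no unilateral deviation beneficial
(Game, Game): (28, 34) - no unilateral deviation beneficial
Mixed NE: P1 plays Gallery with p = 0.5484, P2 plays Gallery with q = 0.4516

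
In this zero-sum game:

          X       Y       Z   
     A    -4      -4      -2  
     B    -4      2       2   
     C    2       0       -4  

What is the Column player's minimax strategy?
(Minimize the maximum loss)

Column should play X or Y or Z (all achieve the minimum), value = 2

Work:
Column player minimizes Row's maximum payoff:
Column X: max payoff to Row = 2
Column Y: max payoff to Row = 2
Column Z: max payoff to Row = 2
Minimum is 2, achieved by columns X, Y, Z (tied).
Each of X or Y or Z is a minimax strategy.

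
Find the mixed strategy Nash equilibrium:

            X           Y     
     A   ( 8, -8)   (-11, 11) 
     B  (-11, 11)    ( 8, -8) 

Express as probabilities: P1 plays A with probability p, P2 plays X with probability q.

p = 0.5, q = 0.5

Work:
Find probabilities that make opponent indifferent:
P2 chooses q to make P1 indifferent between A and B
P1 chooses p to make P2 indifferent between X and Y
Mixed NE: P1 plays (A: 0.5, B: 0.5), P2 plays (X: 0.5, Y: 0.5)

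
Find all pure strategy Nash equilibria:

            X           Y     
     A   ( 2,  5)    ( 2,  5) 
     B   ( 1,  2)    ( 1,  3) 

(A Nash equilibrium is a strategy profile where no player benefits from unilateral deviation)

Nash equilibrium: (A, X), (A, Y)

Work:
Best responses:
  P1 vs X: payoffs [2, 1] → best response A (payoff 2)
  P1 vs Y: payoffs [2, 1] → best response A (payoff 2)
  P2 vs A: payoffs [5, 5] → best response X/Y (payoff 5)
  P2 vs B: payoffs [2, 3] → best response Y (payoff 3)
Mutual best responses: (A,X), (A,Y) → Nash equilibria.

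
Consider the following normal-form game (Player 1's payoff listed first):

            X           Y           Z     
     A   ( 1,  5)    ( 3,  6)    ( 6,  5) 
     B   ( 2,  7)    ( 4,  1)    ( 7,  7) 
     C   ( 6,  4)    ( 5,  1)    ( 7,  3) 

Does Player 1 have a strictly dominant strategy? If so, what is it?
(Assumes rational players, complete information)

No strictly dominant strategy exists for Player 1

Work:
A strategy strictly dominates another if it gives a strictly higher payoff against every opponent action. Compare each pair of P1's strategies column-by-column:
  A vs B: [1 vs 2, 3 vs 4, 6 vs 7] → A does not strictly dominate B (column X: 1 ≤ 2)
  A vs C: [1 vs 6, 3 vs 5, 6 vs 7] → A does not strictly dominate C (column X: 1 ≤ 6)
  B vs A: [2 vs 1, 4 vs 3, 7 vs 6] → B strictly dominates A
  B vs C: [2 vs 6, 4 vs 5, 7 vs 7] → B does not strictly dominate C (column X: 2 ≤ 6)
  C vs A: [6 vs 1, 5 vs 3, 7 vs 6] → C strictly dominates A
  C vs B: [6 vs 2, 5 vs 4, 7 vs 7] → C does not strictly dominate B (column Z: 7 ≤ 7)
No single strategy strictly dominates all others → no strictly dominant strategy.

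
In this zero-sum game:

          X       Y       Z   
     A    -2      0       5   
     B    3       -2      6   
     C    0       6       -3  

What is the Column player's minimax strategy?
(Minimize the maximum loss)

Column should play X, value = 3

Work:
Column player minimizes Row's maximum payoff:
Column X: max payoff to Row = 3
Column Y: max payoff to Row = 6
Column Z: max payoff to Row = 6
Minimum is 3, achieved by column X.
Minimax strategy: X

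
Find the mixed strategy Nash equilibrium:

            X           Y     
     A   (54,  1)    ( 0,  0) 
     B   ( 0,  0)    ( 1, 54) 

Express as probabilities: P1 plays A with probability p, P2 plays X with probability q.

p = 0.9818, q = 0.0182

Work:
Find probabilities that make opponent indifferent:
P2 chooses q to make P1 indifferent between A and B
P1 chooses p to make P2 indifferent between X and Y
Mixed NE: P1 plays (A: 0.9818, B: 0.0182), P2 plays (X: 0.0182, Y: 0.9818)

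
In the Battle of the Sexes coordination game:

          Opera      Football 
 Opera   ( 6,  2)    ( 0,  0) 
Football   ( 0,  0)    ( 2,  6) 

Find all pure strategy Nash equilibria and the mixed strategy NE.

Pure NE: (Opera, Opera) and (Football, Football); Mixed NE: p = 0.75, q = 0.25

Work:
Check pure NE:
(Opera, Opera): (6, 2) - no unilateral deviation beneficial
(Football, Football): (2, 6) - no unilateral deviation beneficial
Mixed NE: P1 plays Opera with p = 0.75, P2 plays Opera with q = 0.25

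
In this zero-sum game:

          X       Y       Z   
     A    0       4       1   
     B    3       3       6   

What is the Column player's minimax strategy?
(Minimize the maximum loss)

Column should play X, value = 3

Work:
Column player minimizes Row's maximum payoff:
Column X: max payoff to Row = 3
Column Y: max payoff to Row = 4
Column Z: max payoff to Row = 6
Minimum is 3, achieved by column X.
Minimax strategy: X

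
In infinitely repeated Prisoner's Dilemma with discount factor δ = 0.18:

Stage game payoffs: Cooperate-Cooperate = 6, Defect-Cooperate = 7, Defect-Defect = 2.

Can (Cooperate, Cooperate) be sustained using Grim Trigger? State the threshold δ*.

δ* = 0.2; since δ = 0.18 < 0.2, cooperation cannot be sustained

Work:
For Grim Trigger:
Cooperate forever: 6/(1-δ)
Defect then punished: 7 + 2·δ/(1-δ)
Need: 6/(1-δ) ≥ 7 + 2·δ/(1-δ)
Solving: δ ≥ (T-R)/(T-P) = (7-6)/(7-2) = 0.2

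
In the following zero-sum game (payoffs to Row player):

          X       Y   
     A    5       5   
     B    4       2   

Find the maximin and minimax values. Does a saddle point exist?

Maximin = 5, Minimax = 5, Saddle: True

Work:
Row minimums: [5, 2] → maximin = 5
Column maximums: [5, 5] → minimax = 5
Saddle point exists! Game value = 5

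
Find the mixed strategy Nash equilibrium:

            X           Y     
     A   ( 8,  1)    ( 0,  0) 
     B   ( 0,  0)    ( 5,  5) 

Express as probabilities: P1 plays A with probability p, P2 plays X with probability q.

p = 0.8333, q = 0.3846

Work:
Find probabilities that make opponent indifferent:
P2 chooses q to make P1 indifferent between A and B
P1 chooses p to make P2 indifferent between X and Y
Mixed NE: P1 plays (A: 0.8333, B: 0.1667), P2 plays (X: 0.3846, Y: 0.6154)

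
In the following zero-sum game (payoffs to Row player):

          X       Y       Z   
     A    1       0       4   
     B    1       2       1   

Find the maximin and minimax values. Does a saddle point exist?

Maximin = 1, Minimax = 1, Saddle: True

Work:
Row minimums: [0, 1] → maximin = 1
Column maximums: [1, 2, 4] → minimax = 1
Saddle point exists! Game value = 1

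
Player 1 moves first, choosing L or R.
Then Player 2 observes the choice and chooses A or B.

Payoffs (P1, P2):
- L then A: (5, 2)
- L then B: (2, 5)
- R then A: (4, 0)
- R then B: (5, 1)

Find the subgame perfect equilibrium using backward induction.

P1 plays R, P2 plays B after L and B after R; Payoff (5, 1)

Work:
Backward induction:
After L: P2 chooses B → P1 gets 2
After R: P2 chooses B → P1 gets 5
P1 chooses R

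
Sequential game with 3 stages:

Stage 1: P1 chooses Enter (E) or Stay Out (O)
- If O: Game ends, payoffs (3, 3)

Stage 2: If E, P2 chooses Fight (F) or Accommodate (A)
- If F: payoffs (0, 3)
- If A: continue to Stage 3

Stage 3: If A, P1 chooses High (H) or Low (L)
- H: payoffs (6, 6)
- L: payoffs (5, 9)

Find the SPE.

SPE: (E, A, H); Outcome (6, 6)

Work:
Stage 3: P1 chooses H (6 vs 5)
Stage 2: P2: F->3, A->6 (anticipating H). Choose A
Stage 1: P1: O->3, E->6 (anticipating A, H). Choose E
SPE path: E -> A -> H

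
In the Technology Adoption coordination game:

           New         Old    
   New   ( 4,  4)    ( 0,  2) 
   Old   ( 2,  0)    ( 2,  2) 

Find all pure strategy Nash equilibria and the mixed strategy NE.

Pure NE: (New, New) and (Old, Old); Mixed NE: p = 0.5, q = 0.5

Work:
Check pure NE:
(New, New): (4, 4) - no unilateral deviation beneficial
(Old, Old): (2, 2) - no unilateral deviation beneficial
Mixed NE: P1 plays New with p = 0.5, P2 plays New with q = 0.5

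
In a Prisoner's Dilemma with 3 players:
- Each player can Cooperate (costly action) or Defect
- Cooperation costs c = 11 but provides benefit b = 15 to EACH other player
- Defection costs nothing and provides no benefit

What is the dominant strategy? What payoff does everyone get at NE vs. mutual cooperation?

Dominant: Defect; NE payoff = 0; Coop payoff = 19

Work:
Defect dominates (saves cost c = 11, benefit to others is external)
NE: All defect → everyone gets 0
If all cooperate: each receives (2)×15 - 11 = 19
Social dilemma: 19 > 0 but NE gives 0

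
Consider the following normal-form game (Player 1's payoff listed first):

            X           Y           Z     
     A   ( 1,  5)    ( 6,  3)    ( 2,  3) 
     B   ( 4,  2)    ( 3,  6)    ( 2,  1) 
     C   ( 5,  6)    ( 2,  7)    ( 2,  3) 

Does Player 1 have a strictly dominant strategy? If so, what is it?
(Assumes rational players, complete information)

No strictly dominant strategy exists for Player 1

Work:
A strategy strictly dominates another if it gives a strictly higher payoff against every opponent action. Compare each pair of P1's strategies column-by-column:
  A vs B: [1 vs 4, 6 vs 3, 2 vs 2] → A does not strictly dominate B (column X: 1 ≤ 4)
  A vs C: [1 vs 5, 6 vs 2, 2 vs 2] → A does not strictly dominate C (column X: 1 ≤ 5)
  B vs A: [4 vs 1, 3 vs 6, 2 vs 2] → B does not strictly dominate A (column Y: 3 ≤ 6)
  B vs C: [4 vs 5, 3 vs 2, 2 vs 2] → B does not strictly dominate C (column X: 4 ≤ 5)
  C vs A: [5 vs 1, 2 vs 6, 2 vs 2] → C does not strictly dominate A (column Y: 2 ≤ 6)
  C vs B: [5 vs 4, 2 vs 3, 2 vs 2] → C does not strictly dominate B (column Y: 2 ≤ 3)
No single strategy strictly dominates all others → no strictly dominant strategy.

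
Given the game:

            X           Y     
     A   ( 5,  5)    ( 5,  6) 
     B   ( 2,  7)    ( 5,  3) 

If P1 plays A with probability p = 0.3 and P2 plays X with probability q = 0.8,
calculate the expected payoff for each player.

E[P1] = 3.32, E[P2] = 5.9

Work:
E[P1] = p·q·π₁(A,X) + p·(1-q)·π₁(A,Y) + (1-p)·q·π₁(B,X) + (1-p)·(1-q)·π₁(B,Y)
= 0.3·0.8·5 + 0.3·0.2·5 + 0.7·0.8·2 + 0.7·0.2·5
= 3.32

E[P2] = 5.9 (similar calculation)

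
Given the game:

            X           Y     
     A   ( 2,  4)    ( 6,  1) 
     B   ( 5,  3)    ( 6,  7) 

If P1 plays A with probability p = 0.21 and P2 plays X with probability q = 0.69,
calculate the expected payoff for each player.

E[P1] = 4.8753, E[P2] = 3.9943

Work:
E[P1] = p·q·π₁(A,X) + p·(1-q)·π₁(A,Y) + (1-p)·q·π₁(B,X) + (1-p)·(1-q)·π₁(B,Y)
= 0.21·0.69·2 + 0.21·0.31·6 + 0.79·0.69·5 + 0.79·0.31·6
= 4.8753

E[P2] = 3.9943 (similar calculation)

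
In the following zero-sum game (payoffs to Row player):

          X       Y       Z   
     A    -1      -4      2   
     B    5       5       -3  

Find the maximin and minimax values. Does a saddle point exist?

Maximin = -3, Minimax = 2, Saddle: False

Work:
Row minimums: [-4, -3] → maximin = -3
Column maximums: [5, 5, 2] → minimax = 2
No saddle point (maximin ≠ minimax). Mixed strategy needed.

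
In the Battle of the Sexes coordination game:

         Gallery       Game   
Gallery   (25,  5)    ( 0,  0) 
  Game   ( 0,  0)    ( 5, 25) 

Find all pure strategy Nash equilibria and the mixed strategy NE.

Pure NE: (Gallery, Gallery) and (Game, Game); Mixed NE: p = 0.8333, q = 0.1667

Work:
Check pure NE:
(Gallery, Gallery): (25, 5) - no unilateral deviation beneficial
(Game, Game): (5, 25) - no unilateral deviation beneficial
Mixed NE: P1 plays Gallery with p = 0.8333, P2 plays Gallery with q = 0.1667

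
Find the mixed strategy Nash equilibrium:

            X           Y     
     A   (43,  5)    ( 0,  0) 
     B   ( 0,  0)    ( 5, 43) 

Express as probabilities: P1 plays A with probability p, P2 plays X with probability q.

p = 0.8958, q = 0.1042

Work:
Find probabilities that make opponent indifferent:
P2 chooses q to make P1 indifferent between A and B
P1 chooses p to make P2 indifferent between X and Y
Mixed NE: P1 plays (A: 0.8958, B: 0.1042), P2 plays (X: 0.1042, Y: 0.8958)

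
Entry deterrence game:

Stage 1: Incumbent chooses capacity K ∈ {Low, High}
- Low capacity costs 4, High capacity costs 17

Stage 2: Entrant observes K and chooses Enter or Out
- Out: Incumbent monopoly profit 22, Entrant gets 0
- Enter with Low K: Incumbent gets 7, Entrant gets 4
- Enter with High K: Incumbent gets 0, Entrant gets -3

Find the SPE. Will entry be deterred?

SPE: (High, Enter|Low, Out|High); Entry deterred. Incumbent net profit = 5

Work:
After Low K: Entrant enters (4 > 0)
After High K: Entrant stays out (-3 < 0)
Incumbent: Low → 7−4=3, High → 22−17=5
Incumbent chooses High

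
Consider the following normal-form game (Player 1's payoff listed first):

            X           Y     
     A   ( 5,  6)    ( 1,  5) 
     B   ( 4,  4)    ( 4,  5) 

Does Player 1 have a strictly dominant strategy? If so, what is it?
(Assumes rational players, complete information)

No strictly dominant strategy exists for Player 1

Work:
A strategy strictly dominates another if it gives a strictly higher payoff against every opponent action. Compare each pair of P1's strategies column-by-column:
  A vs B: [5 vs 4, 1 vs 4] → A does not strictly dominate B (column Y: 1 ≤ 4)
  B vs A: [4 vs 5, 4 vs 1] → B does not strictly dominate A (column X: 4 ≤ 5)
No single strategy strictly dominates all others → no strictly dominant strategy.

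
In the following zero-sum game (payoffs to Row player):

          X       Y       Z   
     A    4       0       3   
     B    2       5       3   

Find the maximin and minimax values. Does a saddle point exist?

Maximin = 2, Minimax = 3, Saddle: False

Work:
Row minimums: [0, 2] → maximin = 2
Column maximums: [4, 5, 3] → minimax = 3
No saddle point (maximin ≠ minimax). Mixed strategy needed.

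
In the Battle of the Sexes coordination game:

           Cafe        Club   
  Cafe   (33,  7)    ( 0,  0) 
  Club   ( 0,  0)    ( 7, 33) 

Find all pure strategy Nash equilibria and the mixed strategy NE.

Pure NE: (Cafe, Cafe) and (Club, Club); Mixed NE: p = 0.825, q = 0.175

Work:
Check pure NE:
(Cafe, Cafe): (33, 7) - no unilateral deviation beneficial
(Club, Club): (7, 33) - no unilateral deviation beneficial
Mixed NE: P1 plays Cafe with p = 0.825, P2 plays Cafe with q = 0.175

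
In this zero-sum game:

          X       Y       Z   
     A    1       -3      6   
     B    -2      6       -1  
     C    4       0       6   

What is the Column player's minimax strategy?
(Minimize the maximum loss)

Column should play X, value = 4

Work:
Column player minimizes Row's maximum payoff:
Column X: max payoff to Row = 4
Column Y: max payoff to Row = 6
Column Z: max payoff to Row = 6
Minimum is 4, achieved by column X.
Minimax strategy: X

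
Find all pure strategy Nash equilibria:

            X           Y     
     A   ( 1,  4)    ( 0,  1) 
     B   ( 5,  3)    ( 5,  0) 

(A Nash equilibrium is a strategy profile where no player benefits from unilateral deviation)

Nash equilibrium: (B, X)

Work:
Best responses:
  P1 vs X: payoffs [1, 5] → best response B (payoff 5)
  P1 vs Y: payoffs [0, 5] → best response B (payoff 5)
  P2 vs A: payoffs [4, 1] → best response X (payoff 4)
  P2 vs B: payoffs [3, 0] → best response X (payoff 3)
Mutual best responses: (B,X) → Nash equilibria.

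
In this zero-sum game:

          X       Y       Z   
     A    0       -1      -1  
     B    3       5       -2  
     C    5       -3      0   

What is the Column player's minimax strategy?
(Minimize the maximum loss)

Column should play Z, value = 0

Work:
Column player minimizes Row's maximum payoff:
Column X: max payoff to Row = 5
Column Y: max payoff to Row = 5
Column Z: max payoff to Row = 0
Minimum is 0, achieved by column Z.
Minimax strategy: Z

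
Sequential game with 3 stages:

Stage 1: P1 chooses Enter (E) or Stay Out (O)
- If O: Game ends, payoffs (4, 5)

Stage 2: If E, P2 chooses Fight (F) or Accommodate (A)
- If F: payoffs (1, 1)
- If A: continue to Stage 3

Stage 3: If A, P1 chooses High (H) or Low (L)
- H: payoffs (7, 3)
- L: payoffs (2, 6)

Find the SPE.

SPE: (E, A, H); Outcome (7, 3)

Work:
Stage 3: P1 chooses H (7 vs 2)
Stage 2: P2: F->1, A->3 (anticipating H). Choose A
Stage 1: P1: O->4, E->7 (anticipating A, H). Choose E
SPE path: E -> A -> H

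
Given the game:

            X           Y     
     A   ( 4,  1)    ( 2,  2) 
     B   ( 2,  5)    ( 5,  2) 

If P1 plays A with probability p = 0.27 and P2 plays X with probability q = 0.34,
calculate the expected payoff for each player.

E[P1] = 3.629, E[P2] = 2.6528

Work:
E[P1] = p·q·π₁(A,X) + p·(1-q)·π₁(A,Y) + (1-p)·q·π₁(B,X) + (1-p)·(1-q)·π₁(B,Y)
= 0.27·0.34·4 + 0.27·0.66·2 + 0.73·0.34·2 + 0.73·0.66·5
= 3.629

E[P2] = 2.6528 (similar calculation)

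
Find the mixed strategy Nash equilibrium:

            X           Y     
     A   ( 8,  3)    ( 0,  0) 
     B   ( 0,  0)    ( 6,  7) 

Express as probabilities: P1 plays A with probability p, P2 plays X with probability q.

p = 0.7, q = 0.4286

Work:
Find probabilities that make opponent indifferent:
P2 chooses q to make P1 indifferent between A and B
P1 chooses p to make P2 indifferent between X and Y
Mixed NE: P1 plays (A: 0.7, B: 0.3), P2 plays (X: 0.4286, Y: 0.5714)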